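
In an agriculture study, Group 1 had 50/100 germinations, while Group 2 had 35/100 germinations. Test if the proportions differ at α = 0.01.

p̂₁ = 0.5, p̂₂ = 0.35, pooled p̂ = 0.425. z = 2.146. Critical: ±2.576. Fail to reject H₀.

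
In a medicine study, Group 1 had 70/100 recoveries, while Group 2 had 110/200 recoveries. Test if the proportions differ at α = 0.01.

p̂₁ = 0.7, p̂₂ = 0.55, pooled p̂ = 0.6. z = 2.5. Critical: ±2.576. Fail to reject H₀.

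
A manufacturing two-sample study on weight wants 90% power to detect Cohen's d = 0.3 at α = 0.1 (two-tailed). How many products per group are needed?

z_{α/2} = 1.645, z_β = Φ⁻¹(0.9) = 1.282. For small effect (d = 0.3): n per group = 2(z_{α/2} + z_β)²/d² = 2(1.645 + 1.282)²/0.3² = 190.4 → 191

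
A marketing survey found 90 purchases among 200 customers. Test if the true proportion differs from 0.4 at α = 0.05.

p̂ = 0.45, p₀ = 0.4. z = (p̂ - p₀)/√(p₀(1-p₀)/n) = 1.443. Critical: ±1.96. Fail to reject H₀.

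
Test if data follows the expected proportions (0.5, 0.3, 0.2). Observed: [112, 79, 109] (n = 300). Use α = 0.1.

Expected: [150.0, 90.0, 60.0]. χ² = 50.988. df = 2, critical = 4.605. Reject H₀.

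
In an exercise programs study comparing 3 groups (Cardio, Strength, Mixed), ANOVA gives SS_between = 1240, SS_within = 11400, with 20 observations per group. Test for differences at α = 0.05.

df_between = 2, df_within = 57. F = MS_between/MS_within = 620.0/200.0 = 3.1. F_crit ≈ 3.159. Fail to reject H₀.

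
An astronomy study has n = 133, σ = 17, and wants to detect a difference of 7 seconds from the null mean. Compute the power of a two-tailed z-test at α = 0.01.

SE = σ/√n = 17/√133 = 1.474. Non-centrality λ = d/SE = 7/1.474 = 4.749. Power ≈ Φ(λ - z_{α/2}) = Φ(4.749 - 2.576) = Φ(2.173) = 0.985.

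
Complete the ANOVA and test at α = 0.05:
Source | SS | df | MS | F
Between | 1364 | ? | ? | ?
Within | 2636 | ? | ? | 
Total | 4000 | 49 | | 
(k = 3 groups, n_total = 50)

df_between = 2, df_within = 47. MS_between = 682.0, MS_within = 56.09. F = 12.16, F_crit ≈ 3.195. Reject H₀.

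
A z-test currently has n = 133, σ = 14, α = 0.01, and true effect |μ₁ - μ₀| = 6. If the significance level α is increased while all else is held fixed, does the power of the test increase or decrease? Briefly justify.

Power increases: a larger α lowers the critical value, so more of the H₁ sampling distribution falls in the rejection region.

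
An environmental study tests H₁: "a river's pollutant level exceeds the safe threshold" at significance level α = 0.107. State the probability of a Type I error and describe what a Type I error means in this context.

P(Type I error) = α = 0.107. A Type I error is rejecting H₀ when H₀ is actually true (false positive) — here, concluding that a river's pollutant level exceeds the safe threshold when in fact this is not the case. Consequence: shutting down a compliant factory unnecessarily.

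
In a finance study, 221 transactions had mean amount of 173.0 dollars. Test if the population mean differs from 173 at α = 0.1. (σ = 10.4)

z = (x̄ - μ₀)/(σ/√n) = (173.0 - 173)/(10.4/√221) = 0.0. Critical value: ±1.645. Since |0.0| ≤ 1.645, Fail to reject H₀.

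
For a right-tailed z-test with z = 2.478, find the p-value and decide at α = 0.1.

p = P(Z > 2.478) = 1 - Φ(2.478) ≈ 0.0066. Since p < 0.1, reject H₀ (significant) at α = 0.1.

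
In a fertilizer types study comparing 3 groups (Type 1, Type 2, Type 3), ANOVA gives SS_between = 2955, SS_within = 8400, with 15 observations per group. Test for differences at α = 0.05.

df_between = 2, df_within = 42. F = MS_between/MS_within = 1477.5/200.0 = 7.388. F_crit ≈ 3.22. Reject H₀. At least one mean differs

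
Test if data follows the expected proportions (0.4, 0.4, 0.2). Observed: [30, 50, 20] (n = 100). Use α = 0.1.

Expected: [40.0, 40.0, 20.0]. χ² = 5.0. df = 2, critical = 4.605. Reject H₀.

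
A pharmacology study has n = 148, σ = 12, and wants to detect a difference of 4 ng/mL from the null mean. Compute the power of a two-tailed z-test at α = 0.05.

SE = σ/√n = 12/√148 = 0.986. Non-centrality λ = d/SE = 4/0.986 = 4.055. Power ≈ Φ(λ - z_{α/2}) = Φ(4.055 - 1.96) = Φ(2.095) = 0.982.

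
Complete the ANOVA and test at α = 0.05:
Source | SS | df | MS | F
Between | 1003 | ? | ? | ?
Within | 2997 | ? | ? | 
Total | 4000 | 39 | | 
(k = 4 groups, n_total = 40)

df_between = 3, df_within = 36. MS_between = 334.33, MS_within = 83.25. F = 4.016, F_crit ≈ 2.866. Reject H₀.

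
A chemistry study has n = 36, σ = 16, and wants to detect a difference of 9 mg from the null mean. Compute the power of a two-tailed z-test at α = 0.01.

SE = σ/√n = 16/√36 = 2.667. Non-centrality λ = d/SE = 9/2.667 = 3.375. Power ≈ Φ(λ - z_{α/2}) = Φ(3.375 - 2.576) = Φ(0.799) = 0.788.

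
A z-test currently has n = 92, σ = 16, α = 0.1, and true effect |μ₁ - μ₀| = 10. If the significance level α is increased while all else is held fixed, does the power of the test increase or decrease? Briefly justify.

Power increases: a larger α lowers the critical value, so more of the H₁ sampling distribution falls in the rejection region.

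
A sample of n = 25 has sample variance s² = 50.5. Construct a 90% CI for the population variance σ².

df = 24. χ²_{0.05} = 36.415, χ²_{0.95} = 13.848. CI for σ² = ((n-1)s²/χ²_{α/2}, (n-1)s²/χ²_{1-α/2}) = (24·50.5/36.415, 24·50.5/13.848) = (33.28, 87.52)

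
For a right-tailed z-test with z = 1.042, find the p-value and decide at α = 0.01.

p = P(Z > 1.042) = 1 - Φ(1.042) ≈ 0.1487. Since p ≥ 0.01, fail to reject H₀ (not significant) at α = 0.01.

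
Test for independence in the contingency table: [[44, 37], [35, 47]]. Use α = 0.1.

χ² = 2.21. df = 1, critical = 2.706. Fail to reject H₀. No evidence of dependence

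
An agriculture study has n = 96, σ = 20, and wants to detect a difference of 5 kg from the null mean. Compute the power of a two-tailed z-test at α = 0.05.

SE = σ/√n = 20/√96 = 2.041. Non-centrality λ = d/SE = 5/2.041 = 2.449. Power ≈ Φ(λ - z_{α/2}) = Φ(2.449 - 1.96) = Φ(0.489) = 0.688.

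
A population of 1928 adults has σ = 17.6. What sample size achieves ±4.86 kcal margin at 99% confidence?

Without FPC: n₀ = (2.576×17.6/4.86)² = 87.025. With FPC: n = n₀N/(n₀+N-1) = 83.3 → n = 84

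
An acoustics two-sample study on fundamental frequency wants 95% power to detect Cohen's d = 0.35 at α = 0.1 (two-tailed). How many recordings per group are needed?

z_{α/2} = 1.645, z_β = Φ⁻¹(0.95) = 1.645. For small effect (d = 0.35): n per group = 2(z_{α/2} + z_β)²/d² = 2(1.645 + 1.645)²/0.35² = 176.7 → 177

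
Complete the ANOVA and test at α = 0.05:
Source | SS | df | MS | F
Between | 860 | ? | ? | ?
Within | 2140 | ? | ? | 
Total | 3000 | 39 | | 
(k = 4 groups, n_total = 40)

df_between = 3, df_within = 36. MS_between = 286.67, MS_within = 59.44. F = 4.822, F_crit ≈ 2.866. Reject H₀.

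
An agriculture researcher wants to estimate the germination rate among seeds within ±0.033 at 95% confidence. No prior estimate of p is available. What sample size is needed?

Conservative approach: use p = 0.5 (maximizes p(1-p) = 0.25). n = z²(0.25)/E² = 1.96²×0.25/0.033² = 881.9 → n = 882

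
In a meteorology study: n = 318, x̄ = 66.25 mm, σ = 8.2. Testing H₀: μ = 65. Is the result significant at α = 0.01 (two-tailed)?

z = (66.25 - 65)/(8.2/√318) = 2.718. Since |z| > 2.576, significant at α = 0.01.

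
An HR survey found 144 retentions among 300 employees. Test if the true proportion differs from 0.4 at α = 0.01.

p̂ = 0.48, p₀ = 0.4. z = (p̂ - p₀)/√(p₀(1-p₀)/n) = 2.828. Critical: ±2.576. Reject H₀.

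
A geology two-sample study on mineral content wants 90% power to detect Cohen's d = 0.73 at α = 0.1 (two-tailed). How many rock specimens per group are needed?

z_{α/2} = 1.645, z_β = Φ⁻¹(0.9) = 1.282. For medium effect (d = 0.73): n per group = 2(z_{α/2} + z_β)²/d² = 2(1.645 + 1.282)²/0.73² = 32.2 → 33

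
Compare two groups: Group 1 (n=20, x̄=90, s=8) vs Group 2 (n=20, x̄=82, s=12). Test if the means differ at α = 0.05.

Pooled sp = 10.2. t = 2.481, df = 38. Critical t = ±2.024. Reject H₀.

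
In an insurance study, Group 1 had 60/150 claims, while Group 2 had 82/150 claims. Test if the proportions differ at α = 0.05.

p̂₁ = 0.4, p̂₂ = 0.547, pooled p̂ = 0.473. z = -2.544. Critical: ±1.96. Reject H₀.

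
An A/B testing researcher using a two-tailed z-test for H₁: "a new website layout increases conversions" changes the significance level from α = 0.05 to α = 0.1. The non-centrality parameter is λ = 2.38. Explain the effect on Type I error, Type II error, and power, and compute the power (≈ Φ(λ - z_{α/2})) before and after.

Increasing α from 0.05 to 0.1:
• Type I error rate increases (α is the Type I rate by definition).
• Critical value moves from z_{α/2} = 1.96 to 1.645, so power = Φ(λ - z_{α/2}) goes from Φ(2.38 - 1.96) = 0.663 to Φ(2.38 - 1.645) = 0.769.
• Type II error rate β = 1 - power therefore decreases (0.337 → 0.231).
Appropriate when false negatives are costly — here, discarding a layout that would have improved conversions — lost revenue.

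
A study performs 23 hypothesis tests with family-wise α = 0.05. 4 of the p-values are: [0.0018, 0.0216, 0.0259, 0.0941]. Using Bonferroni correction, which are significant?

Bonferroni α = 0.05/23 = 0.00217. Significant p-values: [0.0018]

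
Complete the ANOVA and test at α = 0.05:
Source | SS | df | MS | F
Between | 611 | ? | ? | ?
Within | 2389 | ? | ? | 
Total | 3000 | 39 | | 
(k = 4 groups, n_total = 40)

df_between = 3, df_within = 36. MS_between = 203.67, MS_within = 66.36. F = 3.069, F_crit ≈ 2.866. Reject H₀.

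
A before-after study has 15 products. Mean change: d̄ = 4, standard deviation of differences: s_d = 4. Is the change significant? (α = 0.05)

t = d̄/(s_d/√n) = 4/(4/√15) = 3.873. df = 14, critical t = ±2.145. Reject H₀.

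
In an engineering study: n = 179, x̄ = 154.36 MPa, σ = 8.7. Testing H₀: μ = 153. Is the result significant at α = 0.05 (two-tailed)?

z = (154.36 - 153)/(8.7/√179) = 2.091. Since |z| > 1.96, significant at α = 0.05.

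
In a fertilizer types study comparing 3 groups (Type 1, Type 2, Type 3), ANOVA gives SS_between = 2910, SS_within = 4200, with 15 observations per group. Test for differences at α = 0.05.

df_between = 2, df_within = 42. F = MS_between/MS_within = 1455.0/100.0 = 14.55. F_crit ≈ 3.22. Reject H₀. At least one mean differs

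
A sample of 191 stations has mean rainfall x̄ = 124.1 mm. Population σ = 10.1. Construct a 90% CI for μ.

CI = x̄ ± z*(σ/√n) = 124.1 ± 1.645(10.1/√191) = 124.1 ± 1.2 = (122.9, 125.3)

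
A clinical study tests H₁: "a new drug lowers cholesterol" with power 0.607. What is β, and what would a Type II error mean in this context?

β = 1 - power = 1 - 0.607 = 0.393. A Type II error is failing to reject H₀ when H₀ is false (false negative) — here, failing to conclude that a new drug lowers cholesterol when in fact it is true. Consequence: shelving an effective drug — patients miss out on a treatment that would have helped.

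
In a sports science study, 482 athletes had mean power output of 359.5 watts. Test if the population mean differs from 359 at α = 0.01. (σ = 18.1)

z = (x̄ - μ₀)/(σ/√n) = (359.5 - 359)/(18.1/√482) = 0.606. Critical value: ±2.576. Since |0.606| ≤ 2.576, Fail to reject H₀.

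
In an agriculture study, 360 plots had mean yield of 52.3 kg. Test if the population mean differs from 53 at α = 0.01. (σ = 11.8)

z = (x̄ - μ₀)/(σ/√n) = (52.3 - 53)/(11.8/√360) = -1.126. Critical value: ±2.576. Since |-1.126| ≤ 2.576, Fail to reject H₀.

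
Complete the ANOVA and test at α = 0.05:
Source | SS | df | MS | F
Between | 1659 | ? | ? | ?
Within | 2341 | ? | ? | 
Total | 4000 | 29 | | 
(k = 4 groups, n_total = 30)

df_between = 3, df_within = 26. MS_between = 553.0, MS_within = 90.04. F = 6.142, F_crit ≈ 2.975. Reject H₀.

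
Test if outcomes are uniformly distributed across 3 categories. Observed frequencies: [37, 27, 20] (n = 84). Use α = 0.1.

Expected = 28 each. χ² = Σ(O-E)²/E = 5.214. df = 2, critical value = 4.605. Reject H₀.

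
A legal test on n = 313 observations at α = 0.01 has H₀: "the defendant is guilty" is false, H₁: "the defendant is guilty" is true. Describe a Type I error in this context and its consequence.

Type I error: rejecting H₀ when it is true — concluding that the defendant is guilty when in fact it is not. Consequence: convicting an innocent person.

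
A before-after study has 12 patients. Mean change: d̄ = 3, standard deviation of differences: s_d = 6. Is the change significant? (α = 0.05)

t = d̄/(s_d/√n) = 3/(6/√12) = 1.732. df = 11, critical t = ±2.201. Fail to reject H₀.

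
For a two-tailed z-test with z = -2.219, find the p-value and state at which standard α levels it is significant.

p = 2·P(Z > |-2.219|) = 2·(1 - Φ(2.219)) ≈ 0.0265. Significant at α = 0.1; Significant at α = 0.05.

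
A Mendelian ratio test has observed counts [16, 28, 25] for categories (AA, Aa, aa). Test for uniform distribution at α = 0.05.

Expected = 23 each. χ² = Σ(O-E)²/E = 3.391. df = 2, critical value = 5.991. Fail to reject H₀.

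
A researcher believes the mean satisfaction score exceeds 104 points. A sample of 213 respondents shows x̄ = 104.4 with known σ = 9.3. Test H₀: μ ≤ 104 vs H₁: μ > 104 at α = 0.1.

z = 0.628. Critical value: 1.28. Fail to reject H₀.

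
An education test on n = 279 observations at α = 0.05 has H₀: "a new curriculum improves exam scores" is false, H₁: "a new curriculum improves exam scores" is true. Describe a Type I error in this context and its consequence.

Type I error: rejecting H₀ when it is true — concluding that a new curriculum improves exam scores when in fact it is not. Consequence: adopting a curriculum that gives no real benefit — disruption for nothing.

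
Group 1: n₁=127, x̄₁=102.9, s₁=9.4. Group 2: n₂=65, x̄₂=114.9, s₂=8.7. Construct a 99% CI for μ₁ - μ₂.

Difference = -12.0. SE = √(9.4²/127 + 8.7²/65) = 1.364. CI = (-15.51, -8.49)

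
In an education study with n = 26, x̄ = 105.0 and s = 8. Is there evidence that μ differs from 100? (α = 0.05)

t = (x̄ - μ₀)/(s/√n) = (105.0 - 100)/(8/√26) = 3.187. df = 25, critical t = ±2.06. Reject H₀.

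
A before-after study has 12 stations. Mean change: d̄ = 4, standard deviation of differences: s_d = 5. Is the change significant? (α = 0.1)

t = d̄/(s_d/√n) = 4/(5/√12) = 2.771. df = 11, critical t = ±1.796. Reject H₀.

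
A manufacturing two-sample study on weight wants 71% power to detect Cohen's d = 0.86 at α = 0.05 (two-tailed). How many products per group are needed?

z_{α/2} = 1.96, z_β = Φ⁻¹(0.71) = 0.553. For large effect (d = 0.86): n per group = 2(z_{α/2} + z_β)²/d² = 2(1.96 + 0.553)²/0.86² = 17.1 → 18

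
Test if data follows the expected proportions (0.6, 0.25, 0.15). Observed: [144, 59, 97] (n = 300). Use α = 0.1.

Expected: [180.0, 75.0, 45.0]. χ² = 70.702. df = 2, critical = 4.605. Reject H₀.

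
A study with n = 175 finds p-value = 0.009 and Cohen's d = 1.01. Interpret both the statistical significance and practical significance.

Statistically significant (p = 0.009 < 0.05). Cohen's d = 1.01 indicates a large effect size. Both statistical and practical significance should be considered.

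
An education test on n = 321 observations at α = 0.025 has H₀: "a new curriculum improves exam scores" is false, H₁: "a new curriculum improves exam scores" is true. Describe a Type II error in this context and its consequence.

Type II error: failing to reject H₀ when it is false — concluding that a new curriculum improves exam scores is not supported when in fact it is. Consequence: keeping the old curriculum when the new one would have helped students.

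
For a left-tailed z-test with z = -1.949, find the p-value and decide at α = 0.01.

p = P(Z < -1.949) = Φ(-1.949) ≈ 0.0256. Since p ≥ 0.01, fail to reject H₀ (not significant) at α = 0.01.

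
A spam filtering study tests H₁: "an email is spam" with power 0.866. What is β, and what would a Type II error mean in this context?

β = 1 - power = 1 - 0.866 = 0.134. A Type II error is failing to reject H₀ when H₀ is false (false negative) — here, failing to conclude that an email is spam when in fact it is true. Consequence: a spam email lands in the inbox.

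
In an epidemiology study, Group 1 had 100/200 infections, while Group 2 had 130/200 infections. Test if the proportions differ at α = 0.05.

p̂₁ = 0.5, p̂₂ = 0.65, pooled p̂ = 0.575. z = -3.034. Critical: ±1.96. Reject H₀.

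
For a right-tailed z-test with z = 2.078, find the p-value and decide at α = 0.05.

p = P(Z > 2.078) = 1 - Φ(2.078) ≈ 0.0189. Since p < 0.05, reject H₀ (significant) at α = 0.05.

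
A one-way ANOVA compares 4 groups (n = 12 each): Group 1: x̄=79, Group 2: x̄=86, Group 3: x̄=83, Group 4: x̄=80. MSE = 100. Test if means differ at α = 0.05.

Grand mean = 82.0. SS_between = 360.0, MS_between = 120.0. F = 1.2, F_crit ≈ 2.816. Fail to reject H₀.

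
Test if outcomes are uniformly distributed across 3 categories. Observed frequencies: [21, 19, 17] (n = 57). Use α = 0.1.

Expected = 19 each. χ² = Σ(O-E)²/E = 0.421. df = 2, critical value = 4.605. Fail to reject H₀.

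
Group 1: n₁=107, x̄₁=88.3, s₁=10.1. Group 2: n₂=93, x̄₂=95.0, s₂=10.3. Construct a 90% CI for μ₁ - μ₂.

Difference = -6.7. SE = √(10.1²/107 + 10.3²/93) = 1.447. CI = (-9.08, -4.32)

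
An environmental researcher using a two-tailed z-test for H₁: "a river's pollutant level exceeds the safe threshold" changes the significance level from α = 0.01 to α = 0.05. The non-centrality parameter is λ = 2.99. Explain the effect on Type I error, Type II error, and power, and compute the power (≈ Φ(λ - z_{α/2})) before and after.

Increasing α from 0.01 to 0.05:
• Type I error rate increases (α is the Type I rate by definition).
• Critical value moves from z_{α/2} = 2.576 to 1.96, so power = Φ(λ - z_{α/2}) goes from Φ(2.99 - 2.576) = 0.661 to Φ(2.99 - 1.96) = 0.848.
• Type II error rate β = 1 - power therefore decreases (0.339 → 0.152).
Appropriate when false negatives are costly — here, allowing unsafe pollution to continue.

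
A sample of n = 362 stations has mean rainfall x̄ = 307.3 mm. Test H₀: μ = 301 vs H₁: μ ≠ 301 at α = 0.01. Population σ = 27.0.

z = (x̄ - μ₀)/(σ/√n) = (307.3 - 301)/(27.0/√362) = 4.439. Critical value: ±2.576. Since |4.439| > 2.576, Reject H₀.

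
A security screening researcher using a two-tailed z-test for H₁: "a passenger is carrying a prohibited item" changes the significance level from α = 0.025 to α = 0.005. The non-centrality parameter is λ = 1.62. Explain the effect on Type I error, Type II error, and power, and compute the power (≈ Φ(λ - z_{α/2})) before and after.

Decreasing α from 0.025 to 0.005:
• Type I error rate decreases (α is the Type I rate by definition).
• Critical value moves from z_{α/2} = 2.241 to 2.807, so power = Φ(λ - z_{α/2}) goes from Φ(1.62 - 2.241) = 0.267 to Φ(1.62 - 2.807) = 0.118.
• Type II error rate β = 1 - power therefore increases (0.733 → 0.882).
Appropriate when false positives are costly — here, detaining an innocent passenger — delay and inconvenience.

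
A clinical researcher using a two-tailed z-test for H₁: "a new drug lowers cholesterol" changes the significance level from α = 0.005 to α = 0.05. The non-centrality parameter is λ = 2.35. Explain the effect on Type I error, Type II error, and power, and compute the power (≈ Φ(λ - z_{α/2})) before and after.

Increasing α from 0.005 to 0.05:
• Type I error rate increases (α is the Type I rate by definition).
• Critical value moves from z_{α/2} = 2.807 to 1.96, so power = Φ(λ - z_{α/2}) goes from Φ(2.35 - 2.807) = 0.324 to Φ(2.35 - 1.96) = 0.652.
• Type II error rate β = 1 - power therefore decreases (0.676 → 0.348).
Appropriate when false negatives are costly — here, shelving an effective drug — patients miss out on a treatment that would have helped.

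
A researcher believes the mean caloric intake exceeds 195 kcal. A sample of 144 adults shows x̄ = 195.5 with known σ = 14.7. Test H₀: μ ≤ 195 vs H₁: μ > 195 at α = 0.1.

z = 0.408. Critical value: 1.28. Fail to reject H₀.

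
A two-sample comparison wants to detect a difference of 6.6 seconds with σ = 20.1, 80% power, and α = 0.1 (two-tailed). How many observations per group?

n per group = 2(z_α/2 + z_β)²σ²/d² = 2×(1.645 + 0.84)²×20.1²/6.6² = 114.5 → n = 115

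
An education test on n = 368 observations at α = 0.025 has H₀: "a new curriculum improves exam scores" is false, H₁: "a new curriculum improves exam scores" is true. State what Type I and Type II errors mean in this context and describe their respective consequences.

Type I (false positive): concluding that a new curriculum improves exam scores when it is not — adopting a curriculum that gives no real benefit — disruption for nothing. Type II (false negative): failing to conclude that a new curriculum improves exam scores when it is — keeping the old curriculum when the new one would have helped students. Which is costlier depends on domain priorities and is a judgement call rather than a statistical fact.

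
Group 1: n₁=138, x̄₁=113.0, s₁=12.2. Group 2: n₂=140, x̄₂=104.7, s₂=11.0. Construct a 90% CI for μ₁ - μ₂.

Difference = 8.3. SE = √(12.2²/138 + 11.0²/140) = 1.394. CI = (6.01, 10.59)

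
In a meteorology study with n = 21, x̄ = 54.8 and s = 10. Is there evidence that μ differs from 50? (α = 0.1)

t = (x̄ - μ₀)/(s/√n) = (54.8 - 50)/(10/√21) = 2.2. df = 20, critical t = ±1.725. Reject H₀.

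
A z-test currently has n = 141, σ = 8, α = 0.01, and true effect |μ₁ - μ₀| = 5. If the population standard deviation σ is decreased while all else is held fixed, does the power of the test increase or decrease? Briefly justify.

Power increases: a smaller σ shrinks the standard error σ/√n, moving the sampling distribution under H₁ further from the critical value.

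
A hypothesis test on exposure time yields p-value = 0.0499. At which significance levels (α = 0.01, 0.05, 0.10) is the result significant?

p = 0.0499. Significant at: α = 0.05, 0.1.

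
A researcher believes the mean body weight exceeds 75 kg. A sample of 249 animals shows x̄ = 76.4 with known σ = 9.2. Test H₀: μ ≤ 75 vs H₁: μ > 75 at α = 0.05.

z = 2.401. Critical value: 1.645. Reject H₀.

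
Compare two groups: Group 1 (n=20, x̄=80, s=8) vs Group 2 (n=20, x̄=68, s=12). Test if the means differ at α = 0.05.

Pooled sp = 10.2. t = 3.721, df = 38. Critical t = ±2.024. Reject H₀.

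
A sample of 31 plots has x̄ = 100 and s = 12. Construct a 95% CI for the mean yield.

CI = x̄ ± t*(s/√n) = 100 ± 2.042(12/√31) = (95.6, 104.4)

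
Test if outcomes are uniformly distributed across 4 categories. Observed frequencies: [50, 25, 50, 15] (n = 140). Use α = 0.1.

Expected = 35 each. χ² = Σ(O-E)²/E = 27.143. df = 3, critical value = 6.251. Reject H₀.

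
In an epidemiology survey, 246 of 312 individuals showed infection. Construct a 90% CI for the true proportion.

p̂ = 0.788. CI = p̂ ± z*√(p̂(1-p̂)/n) = (0.75, 0.826)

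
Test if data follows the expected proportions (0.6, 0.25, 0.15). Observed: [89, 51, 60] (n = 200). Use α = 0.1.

Expected: [120.0, 50.0, 30.0]. χ² = 38.028. df = 2, critical = 4.605. Reject H₀.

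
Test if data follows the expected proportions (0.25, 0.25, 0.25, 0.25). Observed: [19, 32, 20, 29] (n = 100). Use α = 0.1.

Expected: [25.0, 25.0, 25.0, 25.0]. χ² = 5.04. df = 3, critical = 6.251. Fail to reject H₀.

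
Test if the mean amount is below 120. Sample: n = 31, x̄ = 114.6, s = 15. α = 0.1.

t = (114.6 - 120)/(15/√31) = -2.004, df = 30. Critical t = -1.31. Reject H₀.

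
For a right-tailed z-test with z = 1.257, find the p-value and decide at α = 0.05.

p = P(Z > 1.257) = 1 - Φ(1.257) ≈ 0.1044. Since p ≥ 0.05, fail to reject H₀ (not significant) at α = 0.05.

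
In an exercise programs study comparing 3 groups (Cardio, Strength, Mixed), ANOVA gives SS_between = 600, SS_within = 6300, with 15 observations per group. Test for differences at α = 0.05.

df_between = 2, df_within = 42. F = MS_between/MS_within = 300.0/150.0 = 2.0. F_crit ≈ 3.22. Fail to reject H₀.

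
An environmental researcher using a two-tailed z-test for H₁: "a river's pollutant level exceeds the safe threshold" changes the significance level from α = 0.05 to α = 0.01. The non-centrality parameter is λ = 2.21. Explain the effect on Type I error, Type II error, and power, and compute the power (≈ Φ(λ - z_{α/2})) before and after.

Decreasing α from 0.05 to 0.01:
• Type I error rate decreases (α is the Type I rate by definition).
• Critical value moves from z_{α/2} = 1.96 to 2.576, so power = Φ(λ - z_{α/2}) goes from Φ(2.21 - 1.96) = 0.599 to Φ(2.21 - 2.576) = 0.357.
• Type II error rate β = 1 - power therefore increases (0.401 → 0.643).
Appropriate when false positives are costly — here, shutting down a compliant factory unnecessarily.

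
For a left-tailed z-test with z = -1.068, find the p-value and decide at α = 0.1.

p = P(Z < -1.068) = Φ(-1.068) ≈ 0.1428. Since p ≥ 0.1, fail to reject H₀ (not significant) at α = 0.1.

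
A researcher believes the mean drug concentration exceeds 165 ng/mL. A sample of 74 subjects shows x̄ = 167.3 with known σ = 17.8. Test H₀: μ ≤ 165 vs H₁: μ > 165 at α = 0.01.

z = 1.112. Critical value: 2.33. Fail to reject H₀.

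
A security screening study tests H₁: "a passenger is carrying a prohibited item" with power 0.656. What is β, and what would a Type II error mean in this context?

β = 1 - power = 1 - 0.656 = 0.344. A Type II error is failing to reject H₀ when H₀ is false (false negative) — here, failing to conclude that a passenger is carrying a prohibited item when in fact it is true. Consequence: letting a prohibited item through — security breach.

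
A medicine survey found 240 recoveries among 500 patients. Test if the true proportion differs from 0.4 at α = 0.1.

p̂ = 0.48, p₀ = 0.4. z = (p̂ - p₀)/√(p₀(1-p₀)/n) = 3.651. Critical: ±1.645. Reject H₀.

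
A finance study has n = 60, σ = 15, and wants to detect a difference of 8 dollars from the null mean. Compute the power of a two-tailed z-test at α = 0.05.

SE = σ/√n = 15/√60 = 1.936. Non-centrality λ = d/SE = 8/1.936 = 4.131. Power ≈ Φ(λ - z_{α/2}) = Φ(4.131 - 1.96) = Φ(2.171) = 0.985.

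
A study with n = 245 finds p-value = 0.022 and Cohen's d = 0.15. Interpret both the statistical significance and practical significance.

Statistically significant (p = 0.022 < 0.05). Cohen's d = 0.15 indicates a very small effect size. Both statistical and practical significance should be considered.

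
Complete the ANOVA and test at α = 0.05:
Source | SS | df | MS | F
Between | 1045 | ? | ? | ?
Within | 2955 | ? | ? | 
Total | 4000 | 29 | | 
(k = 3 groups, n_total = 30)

df_between = 2, df_within = 27. MS_between = 522.5, MS_within = 109.44. F = 4.774, F_crit ≈ 3.354. Reject H₀.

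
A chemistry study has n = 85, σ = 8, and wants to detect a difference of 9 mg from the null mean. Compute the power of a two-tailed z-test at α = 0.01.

SE = σ/√n = 8/√85 = 0.868. Non-centrality λ = d/SE = 9/0.868 = 10.372. Power ≈ Φ(λ - z_{α/2}) = Φ(10.372 - 2.576) = Φ(7.796) = 1.0.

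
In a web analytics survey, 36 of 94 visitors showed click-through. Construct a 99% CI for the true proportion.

p̂ = 0.383. CI = p̂ ± z*√(p̂(1-p̂)/n) = (0.254, 0.512)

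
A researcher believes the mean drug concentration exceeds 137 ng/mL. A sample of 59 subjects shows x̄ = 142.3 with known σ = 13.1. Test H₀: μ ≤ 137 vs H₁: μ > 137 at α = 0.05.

z = 3.108. Critical value: 1.645. Reject H₀.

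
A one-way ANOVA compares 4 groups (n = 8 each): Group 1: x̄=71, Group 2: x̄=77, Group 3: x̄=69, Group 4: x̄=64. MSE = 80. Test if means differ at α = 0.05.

Grand mean = 70.25. SS_between = 694.0, MS_between = 231.33. F = 2.892, F_crit ≈ 2.947. Fail to reject H₀.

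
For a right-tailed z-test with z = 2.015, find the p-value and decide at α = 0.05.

p = P(Z > 2.015) = 1 - Φ(2.015) ≈ 0.022. Since p < 0.05, reject H₀ (significant) at α = 0.05.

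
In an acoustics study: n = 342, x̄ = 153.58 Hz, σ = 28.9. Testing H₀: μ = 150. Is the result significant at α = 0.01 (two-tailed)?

z = (153.58 - 150)/(28.9/√342) = 2.291. Since |z| ≤ 2.576, not significant at α = 0.01.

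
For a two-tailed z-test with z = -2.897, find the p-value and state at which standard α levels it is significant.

p = 2·P(Z > |-2.897|) = 2·(1 - Φ(2.897)) ≈ 0.0038. Significant at α = 0.1; Significant at α = 0.05; Significant at α = 0.01.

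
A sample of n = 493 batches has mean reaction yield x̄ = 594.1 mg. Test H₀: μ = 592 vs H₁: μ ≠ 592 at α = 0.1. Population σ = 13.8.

z = (x̄ - μ₀)/(σ/√n) = (594.1 - 592)/(13.8/√493) = 3.379. Critical value: ±1.645. Since |3.379| > 1.645, Reject H₀.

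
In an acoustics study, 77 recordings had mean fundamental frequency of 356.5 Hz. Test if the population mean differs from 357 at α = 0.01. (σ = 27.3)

z = (x̄ - μ₀)/(σ/√n) = (356.5 - 357)/(27.3/√77) = -0.161. Critical value: ±2.576. Since |-0.161| ≤ 2.576, Fail to reject H₀.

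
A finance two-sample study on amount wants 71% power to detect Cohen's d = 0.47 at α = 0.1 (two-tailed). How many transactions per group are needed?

z_{α/2} = 1.645, z_β = Φ⁻¹(0.71) = 0.553. For small effect (d = 0.47): n per group = 2(z_{α/2} + z_β)²/d² = 2(1.645 + 0.553)²/0.47² = 43.7 → 44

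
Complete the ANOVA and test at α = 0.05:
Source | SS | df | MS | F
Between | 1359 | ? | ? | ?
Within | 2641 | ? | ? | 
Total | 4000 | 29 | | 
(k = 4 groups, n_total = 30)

df_between = 3, df_within = 26. MS_between = 453.0, MS_within = 101.58. F = 4.46, F_crit ≈ 2.975. Reject H₀.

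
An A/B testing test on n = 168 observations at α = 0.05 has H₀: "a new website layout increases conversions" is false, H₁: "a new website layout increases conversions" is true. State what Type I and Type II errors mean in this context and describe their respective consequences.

Type I (false positive): concluding that a new website layout increases conversions when it is not — rolling out a layout that doesn't actually help — wasted engineering effort. Type II (false negative): failing to conclude that a new website layout increases conversions when it is — discarding a layout that would have improved conversions — lost revenue. Which is costlier depends on domain priorities and is a judgement call rather than a statistical fact.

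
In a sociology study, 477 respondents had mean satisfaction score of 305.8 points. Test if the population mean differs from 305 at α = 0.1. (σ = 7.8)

z = (x̄ - μ₀)/(σ/√n) = (305.8 - 305)/(7.8/√477) = 2.24. Critical value: ±1.645. Since |2.24| > 1.645, Reject H₀.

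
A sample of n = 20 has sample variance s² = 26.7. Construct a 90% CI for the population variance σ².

df = 19. χ²_{0.05} = 30.144, χ²_{0.95} = 10.117. CI for σ² = ((n-1)s²/χ²_{α/2}, (n-1)s²/χ²_{1-α/2}) = (19·26.7/30.144, 19·26.7/10.117) = (16.83, 50.14)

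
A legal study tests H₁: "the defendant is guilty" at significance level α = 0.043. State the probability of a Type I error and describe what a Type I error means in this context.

P(Type I error) = α = 0.043. A Type I error is rejecting H₀ when H₀ is actually true (false positive) — here, concluding that the defendant is guilty when in fact this is not the case. Consequence: convicting an innocent person.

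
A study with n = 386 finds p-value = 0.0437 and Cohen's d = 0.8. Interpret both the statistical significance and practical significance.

Statistically significant (p = 0.0437 < 0.05). Cohen's d = 0.8 indicates a large effect size. Both statistical and practical significance should be considered.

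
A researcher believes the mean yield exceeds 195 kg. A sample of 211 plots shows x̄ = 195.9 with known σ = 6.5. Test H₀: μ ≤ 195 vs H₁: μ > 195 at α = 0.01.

z = 2.011. Critical value: 2.33. Fail to reject H₀.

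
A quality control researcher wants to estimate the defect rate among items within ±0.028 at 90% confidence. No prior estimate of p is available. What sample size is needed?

Conservative approach: use p = 0.5 (maximizes p(1-p) = 0.25). n = z²(0.25)/E² = 1.645²×0.25/0.028² = 862.9 → n = 863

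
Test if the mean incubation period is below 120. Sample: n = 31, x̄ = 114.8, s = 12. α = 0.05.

t = (114.8 - 120)/(12/√31) = -2.413, df = 30. Critical t = -1.697. Reject H₀.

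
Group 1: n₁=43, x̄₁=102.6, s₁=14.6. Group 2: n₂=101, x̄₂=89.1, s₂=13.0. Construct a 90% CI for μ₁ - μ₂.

Difference = 13.5. SE = √(14.6²/43 + 13.0²/101) = 2.575. CI = (9.26, 17.74)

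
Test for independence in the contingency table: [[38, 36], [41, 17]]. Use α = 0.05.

χ² = 5.06. df = 1, critical = 3.841. Reject H₀. Variables are dependent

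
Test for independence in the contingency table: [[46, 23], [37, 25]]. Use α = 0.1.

χ² = 0.687. df = 1, critical = 2.706. Fail to reject H₀. No evidence of dependence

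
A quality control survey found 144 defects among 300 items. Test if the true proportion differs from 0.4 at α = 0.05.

p̂ = 0.48, p₀ = 0.4. z = (p̂ - p₀)/√(p₀(1-p₀)/n) = 2.828. Critical: ±1.96. Reject H₀.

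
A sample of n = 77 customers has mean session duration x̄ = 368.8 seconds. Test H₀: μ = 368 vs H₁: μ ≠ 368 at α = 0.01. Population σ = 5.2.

z = (x̄ - μ₀)/(σ/√n) = (368.8 - 368)/(5.2/√77) = 1.35. Critical value: ±2.576. Since |1.35| ≤ 2.576, Fail to reject H₀.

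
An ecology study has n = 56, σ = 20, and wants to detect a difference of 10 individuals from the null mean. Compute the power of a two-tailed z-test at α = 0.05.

SE = σ/√n = 20/√56 = 2.673. Non-centrality λ = d/SE = 10/2.673 = 3.742. Power ≈ Φ(λ - z_{α/2}) = Φ(3.742 - 1.96) = Φ(1.782) = 0.963.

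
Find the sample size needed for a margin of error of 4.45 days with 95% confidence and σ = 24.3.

n = (z*σ/E)² = (1.96×24.3/4.45)² = 114.6 → n = 115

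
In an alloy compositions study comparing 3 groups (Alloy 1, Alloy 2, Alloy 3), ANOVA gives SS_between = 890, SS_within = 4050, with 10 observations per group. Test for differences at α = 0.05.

df_between = 2, df_within = 27. F = MS_between/MS_within = 445.0/150.0 = 2.967. F_crit ≈ 3.354. Fail to reject H₀.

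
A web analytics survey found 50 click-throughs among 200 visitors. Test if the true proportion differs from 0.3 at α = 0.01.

p̂ = 0.25, p₀ = 0.3. z = (p̂ - p₀)/√(p₀(1-p₀)/n) = -1.543. Critical: ±2.576. Fail to reject H₀.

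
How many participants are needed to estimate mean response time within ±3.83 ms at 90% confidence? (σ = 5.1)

n = (z*σ/E)² = (1.645×5.1/3.83)² = 4.8 → n = 5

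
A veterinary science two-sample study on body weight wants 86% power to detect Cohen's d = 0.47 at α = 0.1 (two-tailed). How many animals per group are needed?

z_{α/2} = 1.645, z_β = Φ⁻¹(0.86) = 1.08. For small effect (d = 0.47): n per group = 2(z_{α/2} + z_β)²/d² = 2(1.645 + 1.08)²/0.47² = 67.2 → 68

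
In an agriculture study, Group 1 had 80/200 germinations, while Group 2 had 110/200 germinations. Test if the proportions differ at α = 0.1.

p̂₁ = 0.4, p̂₂ = 0.55, pooled p̂ = 0.475. z = -3.004. Critical: ±1.645. Reject H₀.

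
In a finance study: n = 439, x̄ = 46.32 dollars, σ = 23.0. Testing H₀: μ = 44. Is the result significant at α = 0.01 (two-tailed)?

z = (46.32 - 44)/(23.0/√439) = 2.113. Since |z| ≤ 2.576, not significant at α = 0.01.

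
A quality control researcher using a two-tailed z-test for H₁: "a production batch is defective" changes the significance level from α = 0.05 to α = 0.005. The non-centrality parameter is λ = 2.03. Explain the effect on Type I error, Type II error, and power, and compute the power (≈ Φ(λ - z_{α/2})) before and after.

Decreasing α from 0.05 to 0.005:
• Type I error rate decreases (α is the Type I rate by definition).
• Critical value moves from z_{α/2} = 1.96 to 2.807, so power = Φ(λ - z_{α/2}) goes from Φ(2.03 - 1.96) = 0.528 to Φ(2.03 - 2.807) = 0.219.
• Type II error rate β = 1 - power therefore increases (0.472 → 0.781).
Appropriate when false positives are costly — here, scrapping a good batch — wasted material and cost for no reason.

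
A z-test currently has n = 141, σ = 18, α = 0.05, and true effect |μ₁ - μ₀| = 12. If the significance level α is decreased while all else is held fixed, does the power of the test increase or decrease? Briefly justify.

Power decreases: a smaller α raises the critical value, so less of the H₁ sampling distribution falls in the rejection region.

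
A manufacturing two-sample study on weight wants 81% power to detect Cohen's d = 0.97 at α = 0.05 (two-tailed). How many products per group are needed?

z_{α/2} = 1.96, z_β = Φ⁻¹(0.81) = 0.878. For large effect (d = 0.97): n per group = 2(z_{α/2} + z_β)²/d² = 2(1.96 + 0.878)²/0.97² = 17.1 → 18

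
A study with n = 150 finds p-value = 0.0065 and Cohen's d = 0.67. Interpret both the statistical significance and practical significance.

Statistically significant (p = 0.0065 < 0.05). Cohen's d = 0.67 indicates a medium effect size. Both statistical and practical significance should be considered.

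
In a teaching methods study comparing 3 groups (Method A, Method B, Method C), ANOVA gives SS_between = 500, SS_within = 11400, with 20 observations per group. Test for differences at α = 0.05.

df_between = 2, df_within = 57. F = MS_between/MS_within = 250.0/200.0 = 1.25. F_crit ≈ 3.159. Fail to reject H₀.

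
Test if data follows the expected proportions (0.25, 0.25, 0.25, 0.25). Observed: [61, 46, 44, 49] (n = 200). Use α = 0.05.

Expected: [50.0, 50.0, 50.0, 50.0]. χ² = 3.48. df = 3, critical = 7.815. Fail to reject H₀.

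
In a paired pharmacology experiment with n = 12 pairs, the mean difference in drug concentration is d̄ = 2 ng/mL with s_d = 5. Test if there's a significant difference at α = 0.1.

t = d̄/(s_d/√n) = 2/(5/√12) = 1.386. df = 11, critical t = ±1.796. Fail to reject H₀.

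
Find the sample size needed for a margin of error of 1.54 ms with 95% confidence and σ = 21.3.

n = (z*σ/E)² = (1.96×21.3/1.54)² = 734.9 → n = 735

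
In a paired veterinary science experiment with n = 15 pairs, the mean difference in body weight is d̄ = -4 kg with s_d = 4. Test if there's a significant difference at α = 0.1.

t = d̄/(s_d/√n) = -4/(4/√15) = -3.873. df = 14, critical t = ±1.761. Reject H₀.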